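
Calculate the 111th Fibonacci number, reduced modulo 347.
342

Matrix identity: Q^n = [[F_(n+1), F_n], [F_n, F_(n-1)]] with Q = [[1,1],[1,0]].
n = 111 = 1101111₂. Square-and-multiply, entries mod 347:
Q^1 = [[1,1],[1,0]]
Q^3 = (Q^1)²·Q = [[3,2],[2,1]]
Q^6 = (Q^3)² = [[13,8],[8,5]]
Q^13 = (Q^6)²·Q = [[30,233],[233,144]]
Q^27 = (Q^13)²·Q = [[306,16],[16,290]]
Q^55 = (Q^27)²·Q = [[22,202],[202,167]]
Q^111 = (Q^55)²·Q = [[3,342],[342,8]]
F_111 mod 347 = Q^111[0][1] = 342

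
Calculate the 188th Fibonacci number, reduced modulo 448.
445

Matrix identity: Q^n = [[F_(n+1), F_n], [F_n, F_(n-1)]] with Q = [[1,1],[1,0]].
n = 188 = 10111100₂. Square-and-multiply, entries mod 448:
Q^1 = [[1,1],[1,0]]
Q^2 = (Q^1)² = [[2,1],[1,1]]
Q^5 = (Q^2)²·Q = [[8,5],[5,3]]
Q^11 = (Q^5)²·Q = [[144,89],[89,55]]
Q^23 = (Q^11)²·Q = [[224,433],[433,239]]
Q^47 = (Q^23)²·Q = [[0,225],[225,223]]
Q^94 = (Q^47)² = [[1,447],[447,2]]
Q^188 = (Q^94)² = [[2,445],[445,5]]
F_188 mod 448 = Q^188[0][1] = 445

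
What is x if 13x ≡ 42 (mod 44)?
x ≡ 10 (mod 44)

gcd(13, 44) = 1, which divides 42, so solutions exist.
Find 13^(-1) mod 44 by the extended Euclidean algorithm:
44 = 3 × 13 + 5  ⟹  5 = (1)·44 + (-3)·13
13 = 2 × 5 + 3  ⟹  3 = (-2)·44 + (7)·13
5 = 1 × 3 + 2  ⟹  2 = (3)·44 + (-10)·13
3 = 1 × 2 + 1  ⟹  1 = (-5)·44 + (17)·13
So (17)·13 ≡ 1 (mod 44), i.e. 13^(-1) ≡ 17 (mod 44).
x ≡ 17 × 42 = 714 ≡ 10 (mod 44).
Check: 13 × 10 = 130 ≡ 42 (mod 44).
Unique solution: x ≡ 10 (mod 44)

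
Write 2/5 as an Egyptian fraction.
1/3 + 1/15

Greedy algorithm:
2/5: ceiling(5/2) = 3, use 1/3
1/15: ceiling(15/1) = 15, use 1/15
Result: 2/5 = 1/3 + 1/15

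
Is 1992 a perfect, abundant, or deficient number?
abundant

Proper divisors of 1992: sum = 1 + 2 + 3 + 4 + 6 + 8 + 12 + 24 + 83 + 166 + 249 + 332 + 498 + 664 + 996 = 3048
Since 3048 > 1992, 1992 is abundant.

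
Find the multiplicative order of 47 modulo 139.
69

139 is prime, so ord(47) divides φ(139) = 138.
Divisors of 138: 1, 2, 3, 6, 23, 46, 69, 138.
Repeated squaring: 47^1 ≡ 47, 47^2 ≡ 124, 47^4 ≡ 86, 47^8 ≡ 29, 47^16 ≡ 7, 47^32 ≡ 49, 47^64 ≡ 38, 47^128 ≡ 54 (mod 139).
Test 47^d mod 139 for each divisor d in increasing order:
47^1 ≡ 47
47^2 ≡ 124
47^3 = 47^2·47^1 ≡ 129
47^6 = 47^4·47^2 ≡ 100
47^23 = 47^16·47^4·47^2·47^1 ≡ 96
47^46 = 47^32·47^8·47^4·47^2 ≡ 42
47^69 = 47^64·47^4·47^1 ≡ 1  ← first divisor giving 1
The order is 69.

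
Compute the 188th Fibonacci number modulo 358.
55

Matrix identity: Q^n = [[F_(n+1), F_n], [F_n, F_(n-1)]] with Q = [[1,1],[1,0]].
n = 188 = 10111100₂. Square-and-multiply, entries mod 358:
Q^1 = [[1,1],[1,0]]
Q^2 = (Q^1)² = [[2,1],[1,1]]
Q^5 = (Q^2)²·Q = [[8,5],[5,3]]
Q^11 = (Q^5)²·Q = [[144,89],[89,55]]
Q^23 = (Q^11)²·Q = [[186,17],[17,169]]
Q^47 = (Q^23)²·Q = [[108,159],[159,307]]
Q^94 = (Q^47)² = [[71,113],[113,316]]
Q^188 = (Q^94)² = [[268,55],[55,213]]
F_188 mod 358 = Q^188[0][1] = 55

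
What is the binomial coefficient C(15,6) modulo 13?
0

Using Lucas' theorem:
Write n=15 and k=6 in base 13:
n in base 13: [1, 2]
k in base 13: [0, 6]
C(15,6) mod 13 = ∏ C(n_i, k_i) mod 13
Digit binomials (mod 13): C(1,0) = 1; C(2,6) = 0 (k_i > n_i)
Product: 1 × 0 = 0 ≡ 0 (mod 13)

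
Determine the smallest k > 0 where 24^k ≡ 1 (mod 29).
7

29 is prime, so ord(24) divides φ(29) = 28.
Divisors of 28: 1, 2, 4, 7, 14, 28.
Repeated squaring: 24^1 ≡ 24, 24^2 ≡ 25, 24^4 ≡ 16, 24^8 ≡ 24, 24^16 ≡ 25 (mod 29).
Test 24^d mod 29 for each divisor d in increasing order:
24^1 ≡ 24
24^2 ≡ 25
24^4 ≡ 16
24^7 = 24^4·24^2·24^1 ≡ 1  ← first divisor giving 1
The order is 7.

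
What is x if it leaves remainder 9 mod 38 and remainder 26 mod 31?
1111

Using Chinese Remainder Theorem:
M = 38 × 31 = 1178
M1 = 31, M2 = 38
y1 = 31^(-1) mod 38 = 27
y2 = 38^(-1) mod 31 = 9
x = (9×31×27 + 26×38×9) mod 1178 = 1111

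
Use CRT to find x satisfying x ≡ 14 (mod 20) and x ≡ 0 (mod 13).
234

Using Chinese Remainder Theorem:
M = 20 × 13 = 260
M1 = 13, M2 = 20
y1 = 13^(-1) mod 20 = 17
y2 = 20^(-1) mod 13 = 2
x = (14×13×17 + 0×20×2) mod 260 = 234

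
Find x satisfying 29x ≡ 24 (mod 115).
x ≡ 96 (mod 115)

gcd(29, 115) = 1, which divides 24, so solutions exist.
Find 29^(-1) mod 115 by the extended Euclidean algorithm:
115 = 3 × 29 + 28  ⟹  28 = (1)·115 + (-3)·29
29 = 1 × 28 + 1  ⟹  1 = (-1)·115 + (4)·29
So (4)·29 ≡ 1 (mod 115), i.e. 29^(-1) ≡ 4 (mod 115).
x ≡ 4 × 24 = 96 ≡ 96 (mod 115).
Check: 29 × 96 = 2784 ≡ 24 (mod 115).
Unique solution: x ≡ 96 (mod 115)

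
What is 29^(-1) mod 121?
96

gcd(29, 121) = 1, so the inverse exists.
Extended Euclidean algorithm on (121, 29):
121 = 4 × 29 + 5  ⟹  5 = (1)·121 + (-4)·29
29 = 5 × 5 + 4  ⟹  4 = (-5)·121 + (21)·29
5 = 1 × 4 + 1  ⟹  1 = (6)·121 + (-25)·29
So (-25)·29 ≡ 1 (mod 121), i.e. 29^(-1) ≡ -25 ≡ 96 (mod 121).
Check: 29 × 96 = 2784 ≡ 1 (mod 121)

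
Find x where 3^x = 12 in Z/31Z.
19

Baby-step giant-step with step n = ⌈√31⌉ = 6.
Baby steps 3^j mod 31 (j:value) for j=0..5: 0:1, 1:3, 2:9, 3:27, 4:19, 5:26.
Giant-step multiplier: 3^(-6) ≡ 3^(30-6) = 3^24 ≡ 2 (mod 31).
Giant steps γ_i = 12·2^i mod 31: γ_0=12, γ_1=24, γ_2=17, γ_3=3 (in table at j=1).
x = i·n + j = 3·6 + 1 = 19.
Check: 3^19 ≡ 12 (mod 31).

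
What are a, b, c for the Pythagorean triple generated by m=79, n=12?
(6097, 1896, 6385)

Euclid's formula: a = m² - n², b = 2mn, c = m² + n²
m = 79, n = 12
a = 79² - 12² = 6241 - 144 = 6097
b = 2 × 79 × 12 = 1896
c = 79² + 12² = 6241 + 144 = 6385
Verification: 6097² + 1896² = 37173409 + 3594816 = 40768225 = 6385² ✓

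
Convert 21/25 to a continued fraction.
[0; 1, 5, 4]

Euclidean algorithm steps:
21 = 0 × 25 + 21
25 = 1 × 21 + 4
21 = 5 × 4 + 1
4 = 4 × 1 + 0
Continued fraction: [0; 1, 5, 4]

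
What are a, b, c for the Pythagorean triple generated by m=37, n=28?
(585, 2072, 2153)

Euclid's formula: a = m² - n², b = 2mn, c = m² + n²
m = 37, n = 28
a = 37² - 28² = 1369 - 784 = 585
b = 2 × 37 × 28 = 2072
c = 37² + 28² = 1369 + 784 = 2153
Verification: 585² + 2072² = 342225 + 4293184 = 4635409 = 2153² ✓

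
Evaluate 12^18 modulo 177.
138

Repeated squaring. Binary of 18 = 10010.
12^1 ≡ 12 (mod 177); 12^2 ≡ 144 (mod 177); 12^4 ≡ 27 (mod 177); 12^8 ≡ 21 (mod 177); 12^16 ≡ 87 (mod 177)
12^18 = 12^2 × 12^16 ≡ 138 (mod 177)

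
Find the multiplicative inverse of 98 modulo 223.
66

gcd(98, 223) = 1, so the inverse exists.
Extended Euclidean algorithm on (223, 98):
223 = 2 × 98 + 27  ⟹  27 = (1)·223 + (-2)·98
98 = 3 × 27 + 17  ⟹  17 = (-3)·223 + (7)·98
27 = 1 × 17 + 10  ⟹  10 = (4)·223 + (-9)·98
17 = 1 × 10 + 7  ⟹  7 = (-7)·223 + (16)·98
10 = 1 × 7 + 3  ⟹  3 = (11)·223 + (-25)·98
7 = 2 × 3 + 1  ⟹  1 = (-29)·223 + (66)·98
So (66)·98 ≡ 1 (mod 223), i.e. 98^(-1) ≡ 66 (mod 223).
Check: 98 × 66 = 6468 ≡ 1 (mod 223)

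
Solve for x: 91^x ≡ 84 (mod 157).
131

Baby-step giant-step with step n = ⌈√157⌉ = 13.
Baby steps 91^j mod 157 (j:value) for j=0..12: 0:1, 1:91, 2:117, 3:128, 4:30, 5:61, 6:56, 7:72, 8:115, 9:103, 10:110, 11:119, 12:153.
Giant-step multiplier: 91^(-13) ≡ 91^(156-13) = 91^143 ≡ 135 (mod 157).
Giant steps γ_i = 84·135^i mod 157: γ_0=84, γ_1=36, γ_2=150, γ_3=154, γ_4=66, γ_5=118, γ_6=73, γ_7=121, γ_8=7, γ_9=3, γ_10=91 (in table at j=1).
x = i·n + j = 10·13 + 1 = 131.
Check: 91^131 ≡ 84 (mod 157).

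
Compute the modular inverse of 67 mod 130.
33

gcd(67, 130) = 1, so the inverse exists.
Extended Euclidean algorithm on (130, 67):
130 = 1 × 67 + 63  ⟹  63 = (1)·130 + (-1)·67
67 = 1 × 63 + 4  ⟹  4 = (-1)·130 + (2)·67
63 = 15 × 4 + 3  ⟹  3 = (16)·130 + (-31)·67
4 = 1 × 3 + 1  ⟹  1 = (-17)·130 + (33)·67
So (33)·67 ≡ 1 (mod 130), i.e. 67^(-1) ≡ 33 (mod 130).
Check: 67 × 33 = 2211 ≡ 1 (mod 130)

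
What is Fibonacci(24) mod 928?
896

Matrix identity: Q^n = [[F_(n+1), F_n], [F_n, F_(n-1)]] with Q = [[1,1],[1,0]].
n = 24 = 11000₂. Square-and-multiply, entries mod 928:
Q^1 = [[1,1],[1,0]]
Q^3 = (Q^1)²·Q = [[3,2],[2,1]]
Q^6 = (Q^3)² = [[13,8],[8,5]]
Q^12 = (Q^6)² = [[233,144],[144,89]]
Q^24 = (Q^12)² = [[785,896],[896,817]]
F_24 mod 928 = Q^24[0][1] = 896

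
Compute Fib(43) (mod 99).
68

Matrix identity: Q^n = [[F_(n+1), F_n], [F_n, F_(n-1)]] with Q = [[1,1],[1,0]].
n = 43 = 101011₂. Square-and-multiply, entries mod 99:
Q^1 = [[1,1],[1,0]]
Q^2 = (Q^1)² = [[2,1],[1,1]]
Q^5 = (Q^2)²·Q = [[8,5],[5,3]]
Q^10 = (Q^5)² = [[89,55],[55,34]]
Q^21 = (Q^10)²·Q = [[89,56],[56,33]]
Q^43 = (Q^21)²·Q = [[69,68],[68,1]]
F_43 mod 99 = Q^43[0][1] = 68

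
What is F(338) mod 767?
417

Matrix identity: Q^n = [[F_(n+1), F_n], [F_n, F_(n-1)]] with Q = [[1,1],[1,0]].
n = 338 = 101010010₂. Square-and-multiply, entries mod 767:
Q^1 = [[1,1],[1,0]]
Q^2 = (Q^1)² = [[2,1],[1,1]]
Q^5 = (Q^2)²·Q = [[8,5],[5,3]]
Q^10 = (Q^5)² = [[89,55],[55,34]]
Q^21 = (Q^10)²·Q = [[70,208],[208,629]]
Q^42 = (Q^21)² = [[610,429],[429,181]]
Q^84 = (Q^42)² = [[66,325],[325,508]]
Q^169 = (Q^84)²·Q = [[469,300],[300,169]]
Q^338 = (Q^169)² = [[93,417],[417,443]]
F_338 mod 767 = Q^338[0][1] = 417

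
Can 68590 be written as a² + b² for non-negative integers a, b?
Not possible

Factorization: 68590 = 2 × 5 × 19^3
By Fermat: n is sum of two squares iff every prime p ≡ 3 (mod 4) appears to even power.
Prime(s) ≡ 3 (mod 4) with odd exponent: [(19, 3)]
Therefore 68590 cannot be expressed as a² + b².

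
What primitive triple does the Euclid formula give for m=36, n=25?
(671, 1800, 1921)

Euclid's formula: a = m² - n², b = 2mn, c = m² + n²
m = 36, n = 25
a = 36² - 25² = 1296 - 625 = 671
b = 2 × 36 × 25 = 1800
c = 36² + 25² = 1296 + 625 = 1921
Verification: 671² + 1800² = 450241 + 3240000 = 3690241 = 1921² ✓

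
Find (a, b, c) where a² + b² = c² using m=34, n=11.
(1035, 748, 1277)

Euclid's formula: a = m² - n², b = 2mn, c = m² + n²
m = 34, n = 11
a = 34² - 11² = 1156 - 121 = 1035
b = 2 × 34 × 11 = 748
c = 34² + 11² = 1156 + 121 = 1277
Verification: 1035² + 748² = 1071225 + 559504 = 1630729 = 1277² ✓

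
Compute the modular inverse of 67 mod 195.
163

gcd(67, 195) = 1, so the inverse exists.
Extended Euclidean algorithm on (195, 67):
195 = 2 × 67 + 61  ⟹  61 = (1)·195 + (-2)·67
67 = 1 × 61 + 6  ⟹  6 = (-1)·195 + (3)·67
61 = 10 × 6 + 1  ⟹  1 = (11)·195 + (-32)·67
So (-32)·67 ≡ 1 (mod 195), i.e. 67^(-1) ≡ -32 ≡ 163 (mod 195).
Check: 67 × 163 = 10921 ≡ 1 (mod 195)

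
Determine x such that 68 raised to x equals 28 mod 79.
29

Baby-step giant-step with step n = ⌈√79⌉ = 9.
Baby steps 68^j mod 79 (j:value) for j=0..8: 0:1, 1:68, 2:42, 3:12, 4:26, 5:30, 6:65, 7:75, 8:44.
Giant-step multiplier: 68^(-9) ≡ 68^(78-9) = 68^69 ≡ 71 (mod 79).
Giant steps γ_i = 28·71^i mod 79: γ_0=28, γ_1=13, γ_2=54, γ_3=42 (in table at j=2).
x = i·n + j = 3·9 + 2 = 29.
Check: 68^29 ≡ 28 (mod 79).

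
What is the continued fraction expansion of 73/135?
[0; 1, 1, 5, 1, 1, 1, 3]

Euclidean algorithm steps:
73 = 0 × 135 + 73
135 = 1 × 73 + 62
73 = 1 × 62 + 11
62 = 5 × 11 + 7
11 = 1 × 7 + 4
7 = 1 × 4 + 3
4 = 1 × 3 + 1
3 = 3 × 1 + 0
Continued fraction: [0; 1, 1, 5, 1, 1, 1, 3]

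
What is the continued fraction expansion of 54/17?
[3; 5, 1, 2]

Euclidean algorithm steps:
54 = 3 × 17 + 3
17 = 5 × 3 + 2
3 = 1 × 2 + 1
2 = 2 × 1 + 0
Continued fraction: [3; 5, 1, 2]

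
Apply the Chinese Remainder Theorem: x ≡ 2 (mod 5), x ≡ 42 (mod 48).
42

Using Chinese Remainder Theorem:
M = 5 × 48 = 240
M1 = 48, M2 = 5
y1 = 48^(-1) mod 5 = 2
y2 = 5^(-1) mod 48 = 29
x = (2×48×2 + 42×5×29) mod 240 = 42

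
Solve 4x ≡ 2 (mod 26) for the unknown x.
x ≡ 7 (mod 13)

gcd(4, 26) = 2, which divides 2, so solutions exist.
Divide through by 2: 2x ≡ 1 (mod 13).
Find 2^(-1) mod 13 by the extended Euclidean algorithm:
13 = 6 × 2 + 1  ⟹  1 = (1)·13 + (-6)·2
So (-6)·2 ≡ 1 (mod 13), i.e. 2^(-1) ≡ -6 ≡ 7 (mod 13).
x ≡ 7 × 1 = 7 ≡ 7 (mod 13).
Check: 4 × 7 = 28 ≡ 2 (mod 26).
x ≡ 7 (mod 13), giving 2 solutions mod 26.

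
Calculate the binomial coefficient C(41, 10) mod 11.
0

Using Lucas' theorem:
Write n=41 and k=10 in base 11:
n in base 11: [3, 8]
k in base 11: [0, 10]
C(41,10) mod 11 = ∏ C(n_i, k_i) mod 11
Digit binomials (mod 11): C(3,0) = 1; C(8,10) = 0 (k_i > n_i)
Product: 1 × 0 = 0 ≡ 0 (mod 11)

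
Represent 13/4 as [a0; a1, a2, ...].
[3; 4]

Euclidean algorithm steps:
13 = 3 × 4 + 1
4 = 4 × 1 + 0
Continued fraction: [3; 4]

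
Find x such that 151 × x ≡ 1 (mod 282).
127

gcd(151, 282) = 1, so the inverse exists.
Extended Euclidean algorithm on (282, 151):
282 = 1 × 151 + 131  ⟹  131 = (1)·282 + (-1)·151
151 = 1 × 131 + 20  ⟹  20 = (-1)·282 + (2)·151
131 = 6 × 20 + 11  ⟹  11 = (7)·282 + (-13)·151
20 = 1 × 11 + 9  ⟹  9 = (-8)·282 + (15)·151
11 = 1 × 9 + 2  ⟹  2 = (15)·282 + (-28)·151
9 = 4 × 2 + 1  ⟹  1 = (-68)·282 + (127)·151
So (127)·151 ≡ 1 (mod 282), i.e. 151^(-1) ≡ 127 (mod 282).
Check: 151 × 127 = 19177 ≡ 1 (mod 282)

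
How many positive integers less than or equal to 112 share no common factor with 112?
48

112 = 2^4 × 7
φ(n) = n × ∏(1 - 1/p) for each prime p dividing n
φ(112) = 112 × (1 - 1/2) × (1 - 1/7) = 48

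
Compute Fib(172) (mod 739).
175

Matrix identity: Q^n = [[F_(n+1), F_n], [F_n, F_(n-1)]] with Q = [[1,1],[1,0]].
n = 172 = 10101100₂. Square-and-multiply, entries mod 739:
Q^1 = [[1,1],[1,0]]
Q^2 = (Q^1)² = [[2,1],[1,1]]
Q^5 = (Q^2)²·Q = [[8,5],[5,3]]
Q^10 = (Q^5)² = [[89,55],[55,34]]
Q^21 = (Q^10)²·Q = [[714,600],[600,114]]
Q^43 = (Q^21)²·Q = [[185,732],[732,192]]
Q^86 = (Q^43)² = [[280,317],[317,702]]
Q^172 = (Q^86)² = [[51,175],[175,615]]
F_172 mod 739 = Q^172[0][1] = 175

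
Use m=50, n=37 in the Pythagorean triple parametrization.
(1131, 3700, 3869)

Euclid's formula: a = m² - n², b = 2mn, c = m² + n²
m = 50, n = 37
a = 50² - 37² = 2500 - 1369 = 1131
b = 2 × 50 × 37 = 3700
c = 50² + 37² = 2500 + 1369 = 3869
Verification: 1131² + 3700² = 1279161 + 13690000 = 14969161 = 3869² ✓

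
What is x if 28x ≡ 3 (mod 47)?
x ≡ 32 (mod 47)

gcd(28, 47) = 1, which divides 3, so solutions exist.
Find 28^(-1) mod 47 by the extended Euclidean algorithm:
47 = 1 × 28 + 19  ⟹  19 = (1)·47 + (-1)·28
28 = 1 × 19 + 9  ⟹  9 = (-1)·47 + (2)·28
19 = 2 × 9 + 1  ⟹  1 = (3)·47 + (-5)·28
So (-5)·28 ≡ 1 (mod 47), i.e. 28^(-1) ≡ -5 ≡ 42 (mod 47).
x ≡ 42 × 3 = 126 ≡ 32 (mod 47).
Check: 28 × 32 = 896 ≡ 3 (mod 47).
Unique solution: x ≡ 32 (mod 47)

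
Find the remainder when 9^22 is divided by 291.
6

Repeated squaring. Binary of 22 = 10110.
9^1 ≡ 9 (mod 291); 9^2 ≡ 81 (mod 291); 9^4 ≡ 159 (mod 291); 9^8 ≡ 255 (mod 291); 9^16 ≡ 132 (mod 291)
9^22 = 9^2 × 9^4 × 9^16 ≡ 6 (mod 291)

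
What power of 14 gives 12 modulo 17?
5

Baby-step giant-step with step n = ⌈√17⌉ = 5.
Baby steps 14^j mod 17 (j:value) for j=0..4: 0:1, 1:14, 2:9, 3:7, 4:13.
Giant-step multiplier: 14^(-5) ≡ 14^(16-5) = 14^11 ≡ 10 (mod 17).
Giant steps γ_i = 12·10^i mod 17: γ_0=12, γ_1=1 (in table at j=0).
x = i·n + j = 1·5 + 0 = 5.
Check: 14^5 ≡ 12 (mod 17).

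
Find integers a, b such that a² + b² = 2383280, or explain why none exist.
Not possible

Factorization: 2383280 = 2^4 × 5 × 31^3
By Fermat: n is sum of two squares iff every prime p ≡ 3 (mod 4) appears to even power.
Prime(s) ≡ 3 (mod 4) with odd exponent: [(31, 3)]
Therefore 2383280 cannot be expressed as a² + b².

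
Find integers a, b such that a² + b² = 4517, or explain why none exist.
46² + 49² (a=46, b=49)

Factorization: 4517 = 4517
By Fermat: n is sum of two squares iff every prime p ≡ 3 (mod 4) appears to even power.
All primes ≡ 3 (mod 4) appear to even power.
Search a = 0, 1, 2, … for 4517 - a² a perfect square: first hit at a = 46: 4517 - 2116 = 2401 = 49².
4517 = 46² + 49² = 2116 + 2401 ✓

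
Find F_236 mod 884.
781

Matrix identity: Q^n = [[F_(n+1), F_n], [F_n, F_(n-1)]] with Q = [[1,1],[1,0]].
n = 236 = 11101100₂. Square-and-multiply, entries mod 884:
Q^1 = [[1,1],[1,0]]
Q^3 = (Q^1)²·Q = [[3,2],[2,1]]
Q^7 = (Q^3)²·Q = [[21,13],[13,8]]
Q^14 = (Q^7)² = [[610,377],[377,233]]
Q^29 = (Q^14)²·Q = [[196,625],[625,455]]
Q^59 = (Q^29)²·Q = [[536,301],[301,235]]
Q^118 = (Q^59)² = [[429,463],[463,850]]
Q^236 = (Q^118)² = [[610,781],[781,713]]
F_236 mod 884 = Q^236[0][1] = 781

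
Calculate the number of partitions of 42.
53174

p(n) counts ways to write n as a sum of positive integers (order ignored).
Euler's pentagonal recurrence: p(k) = p(k-1) + p(k-2) - p(k-5) - p(k-7) + p(k-12) + p(k-15) - ... (offsets j(3j∓1)/2, signs ++--, p(0)=1, p(<0)=0).
DP table for k = 0..41: p(0)=1, p(1)=1, p(2)=2, p(3)=3, p(4)=5, p(5)=7, p(6)=11, p(7)=15, p(8)=22, p(9)=30, p(10)=42, p(11)=56, p(12)=77, p(13)=101, p(14)=135, p(15)=176, p(16)=231, p(17)=297, p(18)=385, p(19)=490, p(20)=627, p(21)=792, p(22)=1002, p(23)=1255, p(24)=1575, p(25)=1958, p(26)=2436, p(27)=3010, p(28)=3718, p(29)=4565, p(30)=5604, p(31)=6842, p(32)=8349, p(33)=10143, p(34)=12310, p(35)=14883, p(36)=17977, p(37)=21637, p(38)=26015, p(39)=31185, p(40)=37338, p(41)=44583.
Final step: p(42) = p(41) + p(40) - p(37) - p(35) + p(30) + p(27) - p(20) - p(16) + p(7) + p(2)
= 44583 + 37338 - 21637 - 14883 + 5604 + 3010 - 627 - 231 + 15 + 2
= 53174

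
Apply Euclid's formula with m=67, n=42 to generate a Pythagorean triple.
(2725, 5628, 6253)

Euclid's formula: a = m² - n², b = 2mn, c = m² + n²
m = 67, n = 42
a = 67² - 42² = 4489 - 1764 = 2725
b = 2 × 67 × 42 = 5628
c = 67² + 42² = 4489 + 1764 = 6253
Verification: 2725² + 5628² = 7425625 + 31674384 = 39100009 = 6253² ✓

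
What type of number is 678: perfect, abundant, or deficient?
abundant

Proper divisors of 678: sum = 1 + 2 + 3 + 6 + 113 + 226 + 339 = 690
Since 690 > 678, 678 is abundant.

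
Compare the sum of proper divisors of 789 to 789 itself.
deficient

Proper divisors of 789: sum = 1 + 3 + 263 = 267
Since 267 < 789, 789 is deficient.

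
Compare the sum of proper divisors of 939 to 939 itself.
deficient

Proper divisors of 939: sum = 1 + 3 + 313 = 317
Since 317 < 939, 939 is deficient.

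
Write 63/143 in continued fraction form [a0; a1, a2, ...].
[0; 2, 3, 1, 2, 2, 2]

Euclidean algorithm steps:
63 = 0 × 143 + 63
143 = 2 × 63 + 17
63 = 3 × 17 + 12
17 = 1 × 12 + 5
12 = 2 × 5 + 2
5 = 2 × 2 + 1
2 = 2 × 1 + 0
Continued fraction: [0; 2, 3, 1, 2, 2, 2]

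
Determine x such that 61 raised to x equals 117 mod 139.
86

Baby-step giant-step with step n = ⌈√139⌉ = 12.
Baby steps 61^j mod 139 (j:value) for j=0..11: 0:1, 1:61, 2:107, 3:133, 4:51, 5:53, 6:36, 7:111, 8:99, 9:62, 10:29, 11:101.
Giant-step multiplier: 61^(-12) ≡ 61^(138-12) = 61^126 ≡ 34 (mod 139).
Giant steps γ_i = 117·34^i mod 139: γ_0=117, γ_1=86, γ_2=5, γ_3=31, γ_4=81, γ_5=113, γ_6=89, γ_7=107 (in table at j=2).
x = i·n + j = 7·12 + 2 = 86.
Check: 61^86 ≡ 117 (mod 139).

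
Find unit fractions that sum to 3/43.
1/15 + 1/323 + 1/208335

Greedy algorithm:
3/43: ceiling(43/3) = 15, use 1/15
2/645: ceiling(645/2) = 323, use 1/323
1/208335: ceiling(208335/1) = 208335, use 1/208335
Result: 3/43 = 1/15 + 1/323 + 1/208335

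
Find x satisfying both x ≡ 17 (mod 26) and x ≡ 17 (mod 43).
17

Using Chinese Remainder Theorem:
M = 26 × 43 = 1118
M1 = 43, M2 = 26
y1 = 43^(-1) mod 26 = 23
y2 = 26^(-1) mod 43 = 5
x = (17×43×23 + 17×26×5) mod 1118 = 17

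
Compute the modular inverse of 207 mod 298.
167

gcd(207, 298) = 1, so the inverse exists.
Extended Euclidean algorithm on (298, 207):
298 = 1 × 207 + 91  ⟹  91 = (1)·298 + (-1)·207
207 = 2 × 91 + 25  ⟹  25 = (-2)·298 + (3)·207
91 = 3 × 25 + 16  ⟹  16 = (7)·298 + (-10)·207
25 = 1 × 16 + 9  ⟹  9 = (-9)·298 + (13)·207
16 = 1 × 9 + 7  ⟹  7 = (16)·298 + (-23)·207
9 = 1 × 7 + 2  ⟹  2 = (-25)·298 + (36)·207
7 = 3 × 2 + 1  ⟹  1 = (91)·298 + (-131)·207
So (-131)·207 ≡ 1 (mod 298), i.e. 207^(-1) ≡ -131 ≡ 167 (mod 298).
Check: 207 × 167 = 34569 ≡ 1 (mod 298)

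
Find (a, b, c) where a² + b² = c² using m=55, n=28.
(2241, 3080, 3809)

Euclid's formula: a = m² - n², b = 2mn, c = m² + n²
m = 55, n = 28
a = 55² - 28² = 3025 - 784 = 2241
b = 2 × 55 × 28 = 3080
c = 55² + 28² = 3025 + 784 = 3809
Verification: 2241² + 3080² = 5022081 + 9486400 = 14508481 = 3809² ✓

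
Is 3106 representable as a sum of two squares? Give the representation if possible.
9² + 55² (a=9, b=55)

Factorization: 3106 = 2 × 1553
By Fermat: n is sum of two squares iff every prime p ≡ 3 (mod 4) appears to even power.
All primes ≡ 3 (mod 4) appear to even power.
Search a = 0, 1, 2, … for 3106 - a² a perfect square: first hit at a = 9: 3106 - 81 = 3025 = 55².
3106 = 9² + 55² = 81 + 3025 ✓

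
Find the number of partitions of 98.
150198136

p(n) counts ways to write n as a sum of positive integers (order ignored).
Euler's pentagonal recurrence: p(k) = p(k-1) + p(k-2) - p(k-5) - p(k-7) + p(k-12) + p(k-15) - ... (offsets j(3j∓1)/2, signs ++--, p(0)=1, p(<0)=0).
DP table for k = 0..97: p(0)=1, p(1)=1, p(2)=2, p(3)=3, p(4)=5, p(5)=7, p(6)=11, p(7)=15, p(8)=22, p(9)=30, p(10)=42, p(11)=56, p(12)=77, p(13)=101, p(14)=135, p(15)=176, p(16)=231, p(17)=297, p(18)=385, p(19)=490, p(20)=627, p(21)=792, p(22)=1002, p(23)=1255, p(24)=1575, p(25)=1958, p(26)=2436, p(27)=3010, p(28)=3718, p(29)=4565, p(30)=5604, p(31)=6842, p(32)=8349, p(33)=10143, p(34)=12310, p(35)=14883, p(36)=17977, p(37)=21637, p(38)=26015, p(39)=31185, p(40)=37338, p(41)=44583, p(42)=53174, p(43)=63261, p(44)=75175, p(45)=89134, p(46)=105558, p(47)=124754, p(48)=147273, p(49)=173525, p(50)=204226, p(51)=239943, p(52)=281589, p(53)=329931, p(54)=386155, p(55)=451276, p(56)=526823, p(57)=614154, p(58)=715220, p(59)=831820, p(60)=966467, p(61)=1121505, p(62)=1300156, p(63)=1505499, p(64)=1741630, p(65)=2012558, p(66)=2323520, p(67)=2679689, p(68)=3087735, p(69)=3554345, p(70)=4087968, p(71)=4697205, p(72)=5392783, p(73)=6185689, p(74)=7089500, p(75)=8118264, p(76)=9289091, p(77)=10619863, p(78)=12132164, p(79)=13848650, p(80)=15796476, p(81)=18004327, p(82)=20506255, p(83)=23338469, p(84)=26543660, p(85)=30167357, p(86)=34262962, p(87)=38887673, p(88)=44108109, p(89)=49995925, p(90)=56634173, p(91)=64112359, p(92)=72533807, p(93)=82010177, p(94)=92669720, p(95)=104651419, p(96)=118114304, p(97)=133230930.
Final step: p(98) = p(97) + p(96) - p(93) - p(91) + p(86) + p(83) - p(76) - p(72) + p(63) + p(58) - p(47) - p(41) + p(28) + p(21) - p(6)
= 133230930 + 118114304 - 82010177 - 64112359 + 34262962 + 23338469 - 9289091 - 5392783 + 1505499 + 715220 - 124754 - 44583 + 3718 + 792 - 11
= 150198136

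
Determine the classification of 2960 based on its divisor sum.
abundant

Proper divisors of 2960: sum = 1 + 2 + 4 + 5 + 8 + 10 + 16 + 20 + ... + 370 + 592 + 740 + 1480 (19 divisors) = 4108
Since 4108 > 2960, 2960 is abundant.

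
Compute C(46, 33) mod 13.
3

Using Lucas' theorem:
Write n=46 and k=33 in base 13:
n in base 13: [3, 7]
k in base 13: [2, 7]
C(46,33) mod 13 = ∏ C(n_i, k_i) mod 13
Digit binomials (mod 13): C(3,2) = 3; C(7,7) = 1
Product: 3 × 1 = 3 ≡ 3 (mod 13)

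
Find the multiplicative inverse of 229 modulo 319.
280

gcd(229, 319) = 1, so the inverse exists.
Extended Euclidean algorithm on (319, 229):
319 = 1 × 229 + 90  ⟹  90 = (1)·319 + (-1)·229
229 = 2 × 90 + 49  ⟹  49 = (-2)·319 + (3)·229
90 = 1 × 49 + 41  ⟹  41 = (3)·319 + (-4)·229
49 = 1 × 41 + 8  ⟹  8 = (-5)·319 + (7)·229
41 = 5 × 8 + 1  ⟹  1 = (28)·319 + (-39)·229
So (-39)·229 ≡ 1 (mod 319), i.e. 229^(-1) ≡ -39 ≡ 280 (mod 319).
Check: 229 × 280 = 64120 ≡ 1 (mod 319)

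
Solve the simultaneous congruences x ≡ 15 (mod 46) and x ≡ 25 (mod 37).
1579

Using Chinese Remainder Theorem:
M = 46 × 37 = 1702
M1 = 37, M2 = 46
y1 = 37^(-1) mod 46 = 5
y2 = 46^(-1) mod 37 = 33
x = (15×37×5 + 25×46×33) mod 1702 = 1579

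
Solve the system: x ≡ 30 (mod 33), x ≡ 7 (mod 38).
1185

Using Chinese Remainder Theorem:
M = 33 × 38 = 1254
M1 = 38, M2 = 33
y1 = 38^(-1) mod 33 = 20
y2 = 33^(-1) mod 38 = 15
x = (30×38×20 + 7×33×15) mod 1254 = 1185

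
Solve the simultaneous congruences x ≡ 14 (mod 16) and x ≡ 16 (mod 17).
254

Using Chinese Remainder Theorem:
M = 16 × 17 = 272
M1 = 17, M2 = 16
y1 = 17^(-1) mod 16 = 1
y2 = 16^(-1) mod 17 = 16
x = (14×17×1 + 16×16×16) mod 272 = 254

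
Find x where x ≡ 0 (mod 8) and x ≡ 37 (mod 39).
232

Using Chinese Remainder Theorem:
M = 8 × 39 = 312
M1 = 39, M2 = 8
y1 = 39^(-1) mod 8 = 7
y2 = 8^(-1) mod 39 = 5
x = (0×39×7 + 37×8×5) mod 312 = 232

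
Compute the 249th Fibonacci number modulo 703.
401

Matrix identity: Q^n = [[F_(n+1), F_n], [F_n, F_(n-1)]] with Q = [[1,1],[1,0]].
n = 249 = 11111001₂. Square-and-multiply, entries mod 703:
Q^1 = [[1,1],[1,0]]
Q^3 = (Q^1)²·Q = [[3,2],[2,1]]
Q^7 = (Q^3)²·Q = [[21,13],[13,8]]
Q^15 = (Q^7)²·Q = [[284,610],[610,377]]
Q^31 = (Q^15)²·Q = [[415,24],[24,391]]
Q^62 = (Q^31)² = [[566,363],[363,203]]
Q^124 = (Q^62)² = [[96,56],[56,40]]
Q^249 = (Q^124)²·Q = [[284,401],[401,586]]
F_249 mod 703 = Q^249[0][1] = 401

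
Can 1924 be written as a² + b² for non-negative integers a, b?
18² + 40² (a=18, b=40)

Factorization: 1924 = 2^2 × 13 × 37
By Fermat: n is sum of two squares iff every prime p ≡ 3 (mod 4) appears to even power.
All primes ≡ 3 (mod 4) appear to even power.
Search a = 0, 1, 2, … for 1924 - a² a perfect square: first hit at a = 18: 1924 - 324 = 1600 = 40².
1924 = 18² + 40² = 324 + 1600 ✓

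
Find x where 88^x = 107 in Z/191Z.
130

Baby-step giant-step with step n = ⌈√191⌉ = 14.
Baby steps 88^j mod 191 (j:value) for j=0..13: 0:1, 1:88, 2:104, 3:175, 4:120, 5:55, 6:65, 7:181, 8:75, 9:106, 10:160, 11:137, 12:23, 13:114.
Giant-step multiplier: 88^(-14) ≡ 88^(190-14) = 88^176 ≡ 170 (mod 191).
Giant steps γ_i = 107·170^i mod 191: γ_0=107, γ_1=45, γ_2=10, γ_3=172, γ_4=17, γ_5=25, γ_6=48, γ_7=138, γ_8=158, γ_9=120 (in table at j=4).
x = i·n + j = 9·14 + 4 = 130.
Check: 88^130 ≡ 107 (mod 191).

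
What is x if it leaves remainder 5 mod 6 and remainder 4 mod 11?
59

Using Chinese Remainder Theorem:
M = 6 × 11 = 66
M1 = 11, M2 = 6
y1 = 11^(-1) mod 6 = 5
y2 = 6^(-1) mod 11 = 2
x = (5×11×5 + 4×6×2) mod 66 = 59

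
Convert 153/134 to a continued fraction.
[1; 7, 19]

Euclidean algorithm steps:
153 = 1 × 134 + 19
134 = 7 × 19 + 1
19 = 19 × 1 + 0
Continued fraction: [1; 7, 19]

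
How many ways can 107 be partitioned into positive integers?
431149389

p(n) counts ways to write n as a sum of positive integers (order ignored).
Euler's pentagonal recurrence: p(k) = p(k-1) + p(k-2) - p(k-5) - p(k-7) + p(k-12) + p(k-15) - ... (offsets j(3j∓1)/2, signs ++--, p(0)=1, p(<0)=0).
DP table for k = 0..106: p(0)=1, p(1)=1, p(2)=2, p(3)=3, p(4)=5, p(5)=7, p(6)=11, p(7)=15, p(8)=22, p(9)=30, p(10)=42, p(11)=56, p(12)=77, p(13)=101, p(14)=135, p(15)=176, p(16)=231, p(17)=297, p(18)=385, p(19)=490, p(20)=627, p(21)=792, p(22)=1002, p(23)=1255, p(24)=1575, p(25)=1958, p(26)=2436, p(27)=3010, p(28)=3718, p(29)=4565, p(30)=5604, p(31)=6842, p(32)=8349, p(33)=10143, p(34)=12310, p(35)=14883, p(36)=17977, p(37)=21637, p(38)=26015, p(39)=31185, p(40)=37338, p(41)=44583, p(42)=53174, p(43)=63261, p(44)=75175, p(45)=89134, p(46)=105558, p(47)=124754, p(48)=147273, p(49)=173525, p(50)=204226, p(51)=239943, p(52)=281589, p(53)=329931, p(54)=386155, p(55)=451276, p(56)=526823, p(57)=614154, p(58)=715220, p(59)=831820, p(60)=966467, p(61)=1121505, p(62)=1300156, p(63)=1505499, p(64)=1741630, p(65)=2012558, p(66)=2323520, p(67)=2679689, p(68)=3087735, p(69)=3554345, p(70)=4087968, p(71)=4697205, p(72)=5392783, p(73)=6185689, p(74)=7089500, p(75)=8118264, p(76)=9289091, p(77)=10619863, p(78)=12132164, p(79)=13848650, p(80)=15796476, p(81)=18004327, p(82)=20506255, p(83)=23338469, p(84)=26543660, p(85)=30167357, p(86)=34262962, p(87)=38887673, p(88)=44108109, p(89)=49995925, p(90)=56634173, p(91)=64112359, p(92)=72533807, p(93)=82010177, p(94)=92669720, p(95)=104651419, p(96)=118114304, p(97)=133230930, p(98)=150198136, p(99)=169229875, p(100)=190569292, p(101)=214481126, p(102)=241265379, p(103)=271248950, p(104)=304801365, p(105)=342325709, p(106)=384276336.
Final step: p(107) = p(106) + p(105) - p(102) - p(100) + p(95) + p(92) - p(85) - p(81) + p(72) + p(67) - p(56) - p(50) + p(37) + p(30) - p(15) - p(7)
= 384276336 + 342325709 - 241265379 - 190569292 + 104651419 + 72533807 - 30167357 - 18004327 + 5392783 + 2679689 - 526823 - 204226 + 21637 + 5604 - 176 - 15
= 431149389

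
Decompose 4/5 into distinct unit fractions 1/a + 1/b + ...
1/2 + 1/4 + 1/20

Greedy algorithm:
4/5: ceiling(5/4) = 2, use 1/2
3/10: ceiling(10/3) = 4, use 1/4
1/20: ceiling(20/1) = 20, use 1/20
Result: 4/5 = 1/2 + 1/4 + 1/20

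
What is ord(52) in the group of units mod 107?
53

107 is prime, so ord(52) divides φ(107) = 106.
Divisors of 106: 1, 2, 53, 106.
Repeated squaring: 52^1 ≡ 52, 52^2 ≡ 29, 52^4 ≡ 92, 52^8 ≡ 11, 52^16 ≡ 14, 52^32 ≡ 89, 52^64 ≡ 3 (mod 107).
Test 52^d mod 107 for each divisor d in increasing order:
52^1 ≡ 52
52^2 ≡ 29
52^53 = 52^32·52^16·52^4·52^1 ≡ 1  ← first divisor giving 1
The order is 53.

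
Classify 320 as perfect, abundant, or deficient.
abundant

Proper divisors of 320: sum = 1 + 2 + 4 + 5 + 8 + 10 + 16 + 20 + 32 + 40 + 64 + 80 + 160 = 442
Since 442 > 320, 320 is abundant.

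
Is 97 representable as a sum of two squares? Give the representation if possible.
4² + 9² (a=4, b=9)

Factorization: 97 = 97
By Fermat: n is sum of two squares iff every prime p ≡ 3 (mod 4) appears to even power.
All primes ≡ 3 (mod 4) appear to even power.
Search a = 0, 1, 2, … for 97 - a² a perfect square: first hit at a = 4: 97 - 16 = 81 = 9².
97 = 4² + 9² = 16 + 81 ✓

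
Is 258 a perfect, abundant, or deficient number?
abundant

Proper divisors of 258: sum = 1 + 2 + 3 + 6 + 43 + 86 + 129 = 270
Since 270 > 258, 258 is abundant.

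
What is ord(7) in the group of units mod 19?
3

19 is prime, so ord(7) divides φ(19) = 18.
Divisors of 18: 1, 2, 3, 6, 9, 18.
Repeated squaring: 7^1 ≡ 7, 7^2 ≡ 11, 7^4 ≡ 7, 7^8 ≡ 11, 7^16 ≡ 7 (mod 19).
Test 7^d mod 19 for each divisor d in increasing order:
7^1 ≡ 7
7^2 ≡ 11
7^3 = 7^2·7^1 ≡ 1  ← first divisor giving 1
The order is 3.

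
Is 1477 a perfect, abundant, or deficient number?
deficient

Proper divisors of 1477: sum = 1 + 7 + 211 = 219
Since 219 < 1477, 1477 is deficient.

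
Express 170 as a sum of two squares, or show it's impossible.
1² + 13² (a=1, b=13)

Factorization: 170 = 2 × 5 × 17
By Fermat: n is sum of two squares iff every prime p ≡ 3 (mod 4) appears to even power.
All primes ≡ 3 (mod 4) appear to even power.
Search a = 0, 1, 2, … for 170 - a² a perfect square: first hit at a = 1: 170 - 1 = 169 = 13².
170 = 1² + 13² = 1 + 169 ✓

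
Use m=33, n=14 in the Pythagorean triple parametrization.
(893, 924, 1285)

Euclid's formula: a = m² - n², b = 2mn, c = m² + n²
m = 33, n = 14
a = 33² - 14² = 1089 - 196 = 893
b = 2 × 33 × 14 = 924
c = 33² + 14² = 1089 + 196 = 1285
Verification: 893² + 924² = 797449 + 853776 = 1651225 = 1285² ✓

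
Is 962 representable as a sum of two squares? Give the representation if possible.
1² + 31² (a=1, b=31)

Factorization: 962 = 2 × 13 × 37
By Fermat: n is sum of two squares iff every prime p ≡ 3 (mod 4) appears to even power.
All primes ≡ 3 (mod 4) appear to even power.
Search a = 0, 1, 2, … for 962 - a² a perfect square: first hit at a = 1: 962 - 1 = 961 = 31².
962 = 1² + 31² = 1 + 961 ✓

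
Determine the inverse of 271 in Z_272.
271

gcd(271, 272) = 1, so the inverse exists.
Extended Euclidean algorithm on (272, 271):
272 = 1 × 271 + 1  ⟹  1 = (1)·272 + (-1)·271
So (-1)·271 ≡ 1 (mod 272), i.e. 271^(-1) ≡ -1 ≡ 271 (mod 272).
Check: 271 × 271 = 73441 ≡ 1 (mod 272)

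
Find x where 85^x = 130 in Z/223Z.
58

Baby-step giant-step with step n = ⌈√223⌉ = 15.
Baby steps 85^j mod 223 (j:value) for j=0..14: 0:1, 1:85, 2:89, 3:206, 4:116, 5:48, 6:66, 7:35, 8:76, 9:216, 10:74, 11:46, 12:119, 13:80, 14:110.
Giant-step multiplier: 85^(-15) ≡ 85^(222-15) = 85^207 ≡ 209 (mod 223).
Giant steps γ_i = 130·209^i mod 223: γ_0=130, γ_1=187, γ_2=58, γ_3=80 (in table at j=13).
x = i·n + j = 3·15 + 13 = 58.
Check: 85^58 ≡ 130 (mod 223).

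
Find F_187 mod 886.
787

Matrix identity: Q^n = [[F_(n+1), F_n], [F_n, F_(n-1)]] with Q = [[1,1],[1,0]].
n = 187 = 10111011₂. Square-and-multiply, entries mod 886:
Q^1 = [[1,1],[1,0]]
Q^2 = (Q^1)² = [[2,1],[1,1]]
Q^5 = (Q^2)²·Q = [[8,5],[5,3]]
Q^11 = (Q^5)²·Q = [[144,89],[89,55]]
Q^23 = (Q^11)²·Q = [[296,305],[305,877]]
Q^46 = (Q^23)² = [[783,707],[707,76]]
Q^93 = (Q^46)²·Q = [[525,122],[122,403]]
Q^187 = (Q^93)²·Q = [[595,787],[787,694]]
F_187 mod 886 = Q^187[0][1] = 787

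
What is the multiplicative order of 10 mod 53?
13

53 is prime, so ord(10) divides φ(53) = 52.
Divisors of 52: 1, 2, 4, 13, 26, 52.
Repeated squaring: 10^1 ≡ 10, 10^2 ≡ 47, 10^4 ≡ 36, 10^8 ≡ 24, 10^16 ≡ 46, 10^32 ≡ 49 (mod 53).
Test 10^d mod 53 for each divisor d in increasing order:
10^1 ≡ 10
10^2 ≡ 47
10^4 ≡ 36
10^13 = 10^8·10^4·10^1 ≡ 1  ← first divisor giving 1
The order is 13.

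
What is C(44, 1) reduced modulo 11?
0

Using Lucas' theorem:
Write n=44 and k=1 in base 11:
n in base 11: [4, 0]
k in base 11: [0, 1]
C(44,1) mod 11 = ∏ C(n_i, k_i) mod 11
Digit binomials (mod 11): C(4,0) = 1; C(0,1) = 0 (k_i > n_i)
Product: 1 × 0 = 0 ≡ 0 (mod 11)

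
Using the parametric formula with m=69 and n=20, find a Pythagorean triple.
(4361, 2760, 5161)

Euclid's formula: a = m² - n², b = 2mn, c = m² + n²
m = 69, n = 20
a = 69² - 20² = 4761 - 400 = 4361
b = 2 × 69 × 20 = 2760
c = 69² + 20² = 4761 + 400 = 5161
Verification: 4361² + 2760² = 19018321 + 7617600 = 26635921 = 5161² ✓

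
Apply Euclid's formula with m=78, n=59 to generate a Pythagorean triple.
(2603, 9204, 9565)

Euclid's formula: a = m² - n², b = 2mn, c = m² + n²
m = 78, n = 59
a = 78² - 59² = 6084 - 3481 = 2603
b = 2 × 78 × 59 = 9204
c = 78² + 59² = 6084 + 3481 = 9565
Verification: 2603² + 9204² = 6775609 + 84713616 = 91489225 = 9565² ✓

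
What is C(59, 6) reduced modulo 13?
7

Using Lucas' theorem:
Write n=59 and k=6 in base 13:
n in base 13: [4, 7]
k in base 13: [0, 6]
C(59,6) mod 13 = ∏ C(n_i, k_i) mod 13
Digit binomials (mod 13): C(4,0) = 1; C(7,6) = 7
Product: 1 × 7 = 7 ≡ 7 (mod 13)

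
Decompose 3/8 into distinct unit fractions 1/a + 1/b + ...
1/3 + 1/24

Greedy algorithm:
3/8: ceiling(8/3) = 3, use 1/3
1/24: ceiling(24/1) = 24, use 1/24
Result: 3/8 = 1/3 + 1/24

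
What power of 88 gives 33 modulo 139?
129

Baby-step giant-step with step n = ⌈√139⌉ = 12.
Baby steps 88^j mod 139 (j:value) for j=0..11: 0:1, 1:88, 2:99, 3:94, 4:71, 5:132, 6:79, 7:2, 8:37, 9:59, 10:49, 11:3.
Giant-step multiplier: 88^(-12) ≡ 88^(138-12) = 88^126 ≡ 129 (mod 139).
Giant steps γ_i = 33·129^i mod 139: γ_0=33, γ_1=87, γ_2=103, γ_3=82, γ_4=14, γ_5=138, γ_6=10, γ_7=39, γ_8=27, γ_9=8, γ_10=59 (in table at j=9).
x = i·n + j = 10·12 + 9 = 129.
Check: 88^129 ≡ 33 (mod 139).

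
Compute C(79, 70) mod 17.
4

Using Lucas' theorem:
Write n=79 and k=70 in base 17:
n in base 17: [4, 11]
k in base 17: [4, 2]
C(79,70) mod 17 = ∏ C(n_i, k_i) mod 17
Digit binomials (mod 17): C(4,4) = 1; C(11,2) = 55 ≡ 4
Product: 1 × 4 = 4 ≡ 4 (mod 17)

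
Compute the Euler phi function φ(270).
72

270 = 2 × 3^3 × 5
φ(n) = n × ∏(1 - 1/p) for each prime p dividing n
φ(270) = 270 × (1 - 1/2) × (1 - 1/3) × (1 - 1/5) = 72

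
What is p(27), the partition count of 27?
3010

p(n) counts ways to write n as a sum of positive integers (order ignored).
Euler's pentagonal recurrence: p(k) = p(k-1) + p(k-2) - p(k-5) - p(k-7) + p(k-12) + p(k-15) - ... (offsets j(3j∓1)/2, signs ++--, p(0)=1, p(<0)=0).
DP table for k = 0..26: p(0)=1, p(1)=1, p(2)=2, p(3)=3, p(4)=5, p(5)=7, p(6)=11, p(7)=15, p(8)=22, p(9)=30, p(10)=42, p(11)=56, p(12)=77, p(13)=101, p(14)=135, p(15)=176, p(16)=231, p(17)=297, p(18)=385, p(19)=490, p(20)=627, p(21)=792, p(22)=1002, p(23)=1255, p(24)=1575, p(25)=1958, p(26)=2436.
Final step: p(27) = p(26) + p(25) - p(22) - p(20) + p(15) + p(12) - p(5) - p(1)
= 2436 + 1958 - 1002 - 627 + 176 + 77 - 7 - 1
= 3010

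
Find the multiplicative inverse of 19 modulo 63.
10

gcd(19, 63) = 1, so the inverse exists.
Extended Euclidean algorithm on (63, 19):
63 = 3 × 19 + 6  ⟹  6 = (1)·63 + (-3)·19
19 = 3 × 6 + 1  ⟹  1 = (-3)·63 + (10)·19
So (10)·19 ≡ 1 (mod 63), i.e. 19^(-1) ≡ 10 (mod 63).
Check: 19 × 10 = 190 ≡ 1 (mod 63)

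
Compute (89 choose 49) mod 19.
12

Using Lucas' theorem:
Write n=89 and k=49 in base 19:
n in base 19: [4, 13]
k in base 19: [2, 11]
C(89,49) mod 19 = ∏ C(n_i, k_i) mod 19
Digit binomials (mod 19): C(4,2) = 6; C(13,11) = 78 ≡ 2
Product: 6 × 2 = 12 ≡ 12 (mod 19)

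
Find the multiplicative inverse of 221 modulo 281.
192

gcd(221, 281) = 1, so the inverse exists.
Extended Euclidean algorithm on (281, 221):
281 = 1 × 221 + 60  ⟹  60 = (1)·281 + (-1)·221
221 = 3 × 60 + 41  ⟹  41 = (-3)·281 + (4)·221
60 = 1 × 41 + 19  ⟹  19 = (4)·281 + (-5)·221
41 = 2 × 19 + 3  ⟹  3 = (-11)·281 + (14)·221
19 = 6 × 3 + 1  ⟹  1 = (70)·281 + (-89)·221
So (-89)·221 ≡ 1 (mod 281), i.e. 221^(-1) ≡ -89 ≡ 192 (mod 281).
Check: 221 × 192 = 42432 ≡ 1 (mod 281)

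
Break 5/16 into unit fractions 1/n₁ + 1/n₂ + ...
1/4 + 1/16

Greedy algorithm:
5/16: ceiling(16/5) = 4, use 1/4
1/16: ceiling(16/1) = 16, use 1/16
Result: 5/16 = 1/4 + 1/16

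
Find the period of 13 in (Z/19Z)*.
18

19 is prime, so ord(13) divides φ(19) = 18.
Divisors of 18: 1, 2, 3, 6, 9, 18.
Repeated squaring: 13^1 ≡ 13, 13^2 ≡ 17, 13^4 ≡ 4, 13^8 ≡ 16, 13^16 ≡ 9 (mod 19).
Test 13^d mod 19 for each divisor d in increasing order:
13^1 ≡ 13
13^2 ≡ 17
13^3 = 13^2·13^1 ≡ 12
13^6 = 13^4·13^2 ≡ 11
13^9 = 13^8·13^1 ≡ 18
13^18 = 13^16·13^2 ≡ 1  ← first divisor giving 1
The order is 18.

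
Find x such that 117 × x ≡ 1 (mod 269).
23

gcd(117, 269) = 1, so the inverse exists.
Extended Euclidean algorithm on (269, 117):
269 = 2 × 117 + 35  ⟹  35 = (1)·269 + (-2)·117
117 = 3 × 35 + 12  ⟹  12 = (-3)·269 + (7)·117
35 = 2 × 12 + 11  ⟹  11 = (7)·269 + (-16)·117
12 = 1 × 11 + 1  ⟹  1 = (-10)·269 + (23)·117
So (23)·117 ≡ 1 (mod 269), i.e. 117^(-1) ≡ 23 (mod 269).
Check: 117 × 23 = 2691 ≡ 1 (mod 269)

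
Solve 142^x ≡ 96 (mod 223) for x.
31

Baby-step giant-step with step n = ⌈√223⌉ = 15.
Baby steps 142^j mod 223 (j:value) for j=0..14: 0:1, 1:142, 2:94, 3:191, 4:139, 5:114, 6:132, 7:12, 8:143, 9:13, 10:62, 11:107, 12:30, 13:23, 14:144.
Giant-step multiplier: 142^(-15) ≡ 142^(222-15) = 142^207 ≡ 141 (mod 223).
Giant steps γ_i = 96·141^i mod 223: γ_0=96, γ_1=156, γ_2=142 (in table at j=1).
x = i·n + j = 2·15 + 1 = 31.
Check: 142^31 ≡ 96 (mod 223).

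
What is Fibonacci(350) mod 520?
65

Matrix identity: Q^n = [[F_(n+1), F_n], [F_n, F_(n-1)]] with Q = [[1,1],[1,0]].
n = 350 = 101011110₂. Square-and-multiply, entries mod 520:
Q^1 = [[1,1],[1,0]]
Q^2 = (Q^1)² = [[2,1],[1,1]]
Q^5 = (Q^2)²·Q = [[8,5],[5,3]]
Q^10 = (Q^5)² = [[89,55],[55,34]]
Q^21 = (Q^10)²·Q = [[31,26],[26,5]]
Q^43 = (Q^21)²·Q = [[493,77],[77,416]]
Q^87 = (Q^43)²·Q = [[211,418],[418,313]]
Q^175 = (Q^87)²·Q = [[437,325],[325,112]]
Q^350 = (Q^175)² = [[194,65],[65,129]]
F_350 mod 520 = Q^350[0][1] = 65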